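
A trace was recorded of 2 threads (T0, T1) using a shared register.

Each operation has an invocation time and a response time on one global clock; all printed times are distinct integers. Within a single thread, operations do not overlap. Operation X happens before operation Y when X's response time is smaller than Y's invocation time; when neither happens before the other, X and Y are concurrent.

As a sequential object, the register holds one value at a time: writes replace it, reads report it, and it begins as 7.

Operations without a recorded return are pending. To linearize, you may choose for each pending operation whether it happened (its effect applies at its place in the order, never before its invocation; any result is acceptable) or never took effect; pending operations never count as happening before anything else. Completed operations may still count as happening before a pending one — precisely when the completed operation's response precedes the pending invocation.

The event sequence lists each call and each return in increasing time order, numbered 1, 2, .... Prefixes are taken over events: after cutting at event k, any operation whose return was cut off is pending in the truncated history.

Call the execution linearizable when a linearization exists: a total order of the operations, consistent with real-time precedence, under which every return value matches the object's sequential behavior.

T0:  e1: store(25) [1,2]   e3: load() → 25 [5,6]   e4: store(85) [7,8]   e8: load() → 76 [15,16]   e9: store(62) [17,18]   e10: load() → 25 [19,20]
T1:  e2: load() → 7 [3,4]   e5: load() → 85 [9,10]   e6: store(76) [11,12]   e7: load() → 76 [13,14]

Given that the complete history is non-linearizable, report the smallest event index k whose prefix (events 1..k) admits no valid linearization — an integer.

4

events 1..3 are still linearizable — one witness is e1:
step 1: e1 store(25) — value 25
once event 4 joins (e2's response, time 4), exhaustive search finds no witness
for example e1, e2 fails at step 2: e2 load() → 7 is not legal there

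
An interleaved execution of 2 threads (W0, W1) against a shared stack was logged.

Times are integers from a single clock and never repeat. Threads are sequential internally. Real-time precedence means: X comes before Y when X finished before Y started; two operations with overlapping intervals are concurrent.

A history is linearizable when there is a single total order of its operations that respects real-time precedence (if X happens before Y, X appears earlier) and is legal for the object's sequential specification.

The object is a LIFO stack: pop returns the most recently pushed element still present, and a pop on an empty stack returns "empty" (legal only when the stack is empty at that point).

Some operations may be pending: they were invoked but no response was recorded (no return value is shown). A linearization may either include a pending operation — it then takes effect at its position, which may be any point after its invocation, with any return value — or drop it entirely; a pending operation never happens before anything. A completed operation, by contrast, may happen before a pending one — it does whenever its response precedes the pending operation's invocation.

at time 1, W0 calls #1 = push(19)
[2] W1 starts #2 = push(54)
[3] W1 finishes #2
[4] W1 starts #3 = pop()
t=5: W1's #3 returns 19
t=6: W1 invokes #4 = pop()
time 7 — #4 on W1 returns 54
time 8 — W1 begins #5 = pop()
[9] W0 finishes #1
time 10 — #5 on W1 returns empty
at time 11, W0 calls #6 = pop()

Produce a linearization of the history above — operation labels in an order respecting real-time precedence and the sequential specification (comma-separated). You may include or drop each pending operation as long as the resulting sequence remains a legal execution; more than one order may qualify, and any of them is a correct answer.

#2, #1, #3, #4, #5

after step 1 (#2 push(54)): stack <54>
after step 2 (#1 push(19)): stack <54,19>
after step 3 (#3 pop() → 19): stack <54>
after step 4 (#4 pop() → 54): stack <>
after step 5 (#5 pop() → empty): stack <>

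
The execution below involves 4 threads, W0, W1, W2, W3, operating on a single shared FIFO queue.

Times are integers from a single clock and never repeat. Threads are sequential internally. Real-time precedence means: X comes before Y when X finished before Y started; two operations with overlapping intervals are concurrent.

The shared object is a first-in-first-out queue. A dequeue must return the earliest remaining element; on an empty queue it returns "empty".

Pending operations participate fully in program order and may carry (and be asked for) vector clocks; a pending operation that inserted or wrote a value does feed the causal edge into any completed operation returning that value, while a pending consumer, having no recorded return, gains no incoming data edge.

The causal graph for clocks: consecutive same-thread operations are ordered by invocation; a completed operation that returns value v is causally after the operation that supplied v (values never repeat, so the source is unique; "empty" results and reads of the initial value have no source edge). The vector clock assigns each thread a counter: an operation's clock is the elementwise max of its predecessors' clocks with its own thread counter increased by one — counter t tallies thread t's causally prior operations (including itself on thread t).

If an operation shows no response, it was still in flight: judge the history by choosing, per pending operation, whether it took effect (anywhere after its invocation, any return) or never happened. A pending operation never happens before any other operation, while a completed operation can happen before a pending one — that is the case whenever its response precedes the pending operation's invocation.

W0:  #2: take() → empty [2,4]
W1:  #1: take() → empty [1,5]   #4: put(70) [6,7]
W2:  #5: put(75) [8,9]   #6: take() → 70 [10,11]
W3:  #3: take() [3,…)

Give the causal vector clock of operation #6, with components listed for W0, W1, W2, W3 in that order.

(0, 2, 2, 0)

no predecessors for #3 (invoked 3): W3 increments from zero → (0, 0, 0, 1)
no predecessors for #5 (invoked 8): W2 increments from zero → (0, 0, 1, 0)
no predecessors for #1 (invoked 1): W1 increments from zero → (0, 1, 0, 0)
no predecessors for #2 (invoked 2): W0 increments from zero → (1, 0, 0, 0)
from VC(#1)=(0, 1, 0, 0), #4 (invoked 6) maxes components and bumps W1 → (0, 2, 0, 0)
from VC(#4)=(0, 2, 0, 0), VC(#5)=(0, 0, 1, 0), #6 (invoked 10) maxes components and bumps W2 → (0, 2, 2, 0)
target: VC(#6) = (0, 2, 2, 0)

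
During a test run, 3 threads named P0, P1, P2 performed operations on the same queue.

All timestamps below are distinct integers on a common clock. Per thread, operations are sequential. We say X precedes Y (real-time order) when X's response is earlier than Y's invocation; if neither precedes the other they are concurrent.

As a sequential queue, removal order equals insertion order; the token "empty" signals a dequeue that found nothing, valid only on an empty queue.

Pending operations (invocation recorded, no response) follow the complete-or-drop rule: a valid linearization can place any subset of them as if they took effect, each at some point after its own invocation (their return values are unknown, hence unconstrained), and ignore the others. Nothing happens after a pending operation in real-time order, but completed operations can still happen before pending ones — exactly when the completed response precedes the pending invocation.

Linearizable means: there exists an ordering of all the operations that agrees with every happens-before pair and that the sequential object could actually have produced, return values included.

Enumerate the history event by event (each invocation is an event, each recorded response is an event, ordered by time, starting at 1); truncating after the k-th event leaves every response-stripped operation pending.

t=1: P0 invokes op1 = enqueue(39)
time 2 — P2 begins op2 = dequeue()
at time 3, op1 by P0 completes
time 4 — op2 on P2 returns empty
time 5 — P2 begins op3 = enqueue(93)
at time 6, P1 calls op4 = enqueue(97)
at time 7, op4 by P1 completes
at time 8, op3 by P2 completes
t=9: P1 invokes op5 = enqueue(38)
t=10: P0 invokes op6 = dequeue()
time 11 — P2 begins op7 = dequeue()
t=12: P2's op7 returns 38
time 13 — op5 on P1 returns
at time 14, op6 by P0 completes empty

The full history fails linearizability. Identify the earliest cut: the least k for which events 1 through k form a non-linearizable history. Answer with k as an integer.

events 1..11 are still linearizable — one witness is op2, op1, op3, op4:
step 1: op2 dequeue() → empty — queue <>
step 2: op1 enqueue(39) — queue <39>
step 3: op3 enqueue(93) — queue <39,93>
step 4: op4 enqueue(97) — queue <39,93,97>
with event 12 included (op7 responding at time 12), all real-time-consistent orders fail
including or dropping the 2 pending operations (op5, op6) in any combination fails
sample order op1, op2, op3, op4, op7 (pending dropped) stalls at step 2 — op2 dequeue() → empty has no legal effect
sample order op1, op2, op4, op3, op7 (pending dropped) stalls at step 2 — op2 dequeue() → empty has no legal effect

12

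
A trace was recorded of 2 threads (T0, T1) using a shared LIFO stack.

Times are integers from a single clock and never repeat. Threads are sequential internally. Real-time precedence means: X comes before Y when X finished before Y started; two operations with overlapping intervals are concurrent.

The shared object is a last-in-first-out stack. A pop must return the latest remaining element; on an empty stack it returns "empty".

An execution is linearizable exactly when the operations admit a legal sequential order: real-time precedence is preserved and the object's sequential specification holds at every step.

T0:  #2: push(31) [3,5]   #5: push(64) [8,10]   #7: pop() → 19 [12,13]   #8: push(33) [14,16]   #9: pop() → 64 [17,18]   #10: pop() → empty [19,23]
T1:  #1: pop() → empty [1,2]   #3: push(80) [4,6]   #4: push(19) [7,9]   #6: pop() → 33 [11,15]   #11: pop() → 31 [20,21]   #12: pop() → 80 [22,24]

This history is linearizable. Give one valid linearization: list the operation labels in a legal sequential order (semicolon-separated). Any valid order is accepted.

after step 1 (#1 pop() → empty): stack <>
after step 2 (#3 push(80)): stack <80>
after step 3 (#2 push(31)): stack <80,31>
after step 4 (#5 push(64)): stack <80,31,64>
after step 5 (#4 push(19)): stack <80,31,64,19>
after step 6 (#7 pop() → 19): stack <80,31,64>
after step 7 (#8 push(33)): stack <80,31,64,33>
after step 8 (#6 pop() → 33): stack <80,31,64>
after step 9 (#9 pop() → 64): stack <80,31>
after step 10 (#11 pop() → 31): stack <80>
after step 11 (#12 pop() → 80): stack <>
after step 12 (#10 pop() → empty): stack <>

#1; #3; #2; #5; #4; #7; #8; #6; #9; #11; #12; #10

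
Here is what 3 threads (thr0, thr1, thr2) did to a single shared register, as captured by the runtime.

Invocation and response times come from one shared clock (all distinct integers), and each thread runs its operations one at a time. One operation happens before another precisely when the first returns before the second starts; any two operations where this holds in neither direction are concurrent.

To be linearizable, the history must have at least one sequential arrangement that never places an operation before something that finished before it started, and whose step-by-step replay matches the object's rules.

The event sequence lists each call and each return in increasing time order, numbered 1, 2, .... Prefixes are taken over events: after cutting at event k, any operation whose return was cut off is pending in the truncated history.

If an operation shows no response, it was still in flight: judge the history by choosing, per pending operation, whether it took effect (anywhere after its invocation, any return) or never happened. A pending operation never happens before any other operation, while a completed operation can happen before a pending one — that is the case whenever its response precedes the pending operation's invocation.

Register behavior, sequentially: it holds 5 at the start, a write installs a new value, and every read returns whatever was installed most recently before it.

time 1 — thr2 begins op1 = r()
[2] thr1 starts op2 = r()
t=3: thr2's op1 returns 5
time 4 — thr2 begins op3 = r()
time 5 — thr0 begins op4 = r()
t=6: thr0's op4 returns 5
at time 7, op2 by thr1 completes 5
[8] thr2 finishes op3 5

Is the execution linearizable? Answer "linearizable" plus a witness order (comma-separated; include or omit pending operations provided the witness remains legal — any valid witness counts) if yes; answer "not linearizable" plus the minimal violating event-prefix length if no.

linearizable — witness: op1, op2, op3, op4

1. op1 r() → 5, leaving value 5
2. op2 r() → 5, leaving value 5
3. op3 r() → 5, leaving value 5
4. op4 r() → 5, leaving value 5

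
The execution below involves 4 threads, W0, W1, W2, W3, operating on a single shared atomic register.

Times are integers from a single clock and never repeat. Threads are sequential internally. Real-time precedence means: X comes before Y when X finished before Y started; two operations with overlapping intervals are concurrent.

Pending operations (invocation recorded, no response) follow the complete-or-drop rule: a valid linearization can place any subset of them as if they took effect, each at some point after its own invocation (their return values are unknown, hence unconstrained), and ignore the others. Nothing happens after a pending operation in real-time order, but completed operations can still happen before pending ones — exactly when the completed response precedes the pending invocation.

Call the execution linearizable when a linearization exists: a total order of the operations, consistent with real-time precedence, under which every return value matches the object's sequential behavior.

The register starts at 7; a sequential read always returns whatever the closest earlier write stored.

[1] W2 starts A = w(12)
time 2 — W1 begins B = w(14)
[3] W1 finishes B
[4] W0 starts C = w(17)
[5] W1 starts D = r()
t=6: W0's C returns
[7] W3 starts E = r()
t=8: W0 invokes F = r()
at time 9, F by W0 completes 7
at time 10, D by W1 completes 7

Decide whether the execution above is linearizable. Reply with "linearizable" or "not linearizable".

not linearizable

through event 8 a valid linearization exists; event 9 (F responding at time 9) ends that
exactly one order of the 3 completed ops respects real time; the atomic register replay fails
every completion of the 3 pending operations (A, D, E) was checked; none linearizes
e.g. B, C, F (pending dropped): illegal at step 3, since F r() → 7 cannot apply there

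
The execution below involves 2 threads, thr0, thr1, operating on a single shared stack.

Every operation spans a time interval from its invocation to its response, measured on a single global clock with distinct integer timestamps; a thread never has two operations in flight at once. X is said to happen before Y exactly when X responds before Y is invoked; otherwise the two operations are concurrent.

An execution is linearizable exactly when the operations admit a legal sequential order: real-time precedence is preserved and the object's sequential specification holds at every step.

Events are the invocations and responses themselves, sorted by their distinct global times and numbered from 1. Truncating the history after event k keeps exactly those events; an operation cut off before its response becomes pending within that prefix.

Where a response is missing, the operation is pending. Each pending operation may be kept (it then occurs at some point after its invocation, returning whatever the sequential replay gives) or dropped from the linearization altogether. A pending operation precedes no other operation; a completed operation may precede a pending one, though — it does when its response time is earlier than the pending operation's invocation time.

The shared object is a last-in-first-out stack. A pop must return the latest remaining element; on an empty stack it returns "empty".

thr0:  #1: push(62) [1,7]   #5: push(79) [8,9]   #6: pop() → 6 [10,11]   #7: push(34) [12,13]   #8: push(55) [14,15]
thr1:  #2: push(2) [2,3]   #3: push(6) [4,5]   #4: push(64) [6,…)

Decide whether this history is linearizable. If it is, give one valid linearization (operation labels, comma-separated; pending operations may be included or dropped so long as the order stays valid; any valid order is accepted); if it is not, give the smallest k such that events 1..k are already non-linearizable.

events 1..10 are fine; event 11 — the response of #6 at time 11 — makes the prefix non-linearizable
3 orders of the 5 completed stack ops respect real time; none is legal
no escape via the 1 pending operation (#4): every completion choice fails
one such order, #1, #2, #3, #5, #6 (pending dropped), breaks at step 5 where #6 pop() → 6 is illegal
one such order, #2, #1, #3, #5, #6 (pending dropped), breaks at step 5 where #6 pop() → 6 is illegal

not linearizable — minimal violating prefix: 11 events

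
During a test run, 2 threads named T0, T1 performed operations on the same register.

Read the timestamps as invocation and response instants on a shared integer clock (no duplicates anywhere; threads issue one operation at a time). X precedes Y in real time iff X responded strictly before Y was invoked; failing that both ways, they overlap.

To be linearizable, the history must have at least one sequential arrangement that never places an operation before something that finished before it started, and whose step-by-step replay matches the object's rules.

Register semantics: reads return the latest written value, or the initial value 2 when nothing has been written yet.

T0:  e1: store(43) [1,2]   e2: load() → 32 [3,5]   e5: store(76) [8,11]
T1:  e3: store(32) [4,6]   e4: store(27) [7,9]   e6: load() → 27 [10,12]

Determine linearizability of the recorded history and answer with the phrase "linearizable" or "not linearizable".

a witness: e1, e3, e2, e4, e6, e5
step 1: e1 store(43) — value 43
step 2: e3 store(32) — value 32
step 3: e2 load() → 32 — value 32
step 4: e4 store(27) — value 27
step 5: e6 load() → 27 — value 27
step 6: e5 store(76) — value 76

linearizable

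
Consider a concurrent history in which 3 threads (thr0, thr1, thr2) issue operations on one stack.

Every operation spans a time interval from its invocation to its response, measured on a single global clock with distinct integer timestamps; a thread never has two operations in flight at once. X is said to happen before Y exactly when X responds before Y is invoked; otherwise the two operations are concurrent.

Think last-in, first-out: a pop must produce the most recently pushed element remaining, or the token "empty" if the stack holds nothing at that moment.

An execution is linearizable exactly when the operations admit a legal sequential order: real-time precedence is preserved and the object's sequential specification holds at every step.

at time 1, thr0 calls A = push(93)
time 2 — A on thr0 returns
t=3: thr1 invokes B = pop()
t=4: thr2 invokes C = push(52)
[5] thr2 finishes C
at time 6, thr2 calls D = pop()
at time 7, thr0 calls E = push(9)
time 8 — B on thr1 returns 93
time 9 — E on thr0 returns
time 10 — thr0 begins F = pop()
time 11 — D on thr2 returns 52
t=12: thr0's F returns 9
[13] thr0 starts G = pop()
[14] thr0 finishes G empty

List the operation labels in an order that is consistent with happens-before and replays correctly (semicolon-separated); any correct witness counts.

A; B; C; D; E; F; G

1. A push(93), leaving stack <93>
2. B pop() → 93, leaving stack <>
3. C push(52), leaving stack <52>
4. D pop() → 52, leaving stack <>
5. E push(9), leaving stack <9>
6. F pop() → 9, leaving stack <>
7. G pop() → empty, leaving stack <>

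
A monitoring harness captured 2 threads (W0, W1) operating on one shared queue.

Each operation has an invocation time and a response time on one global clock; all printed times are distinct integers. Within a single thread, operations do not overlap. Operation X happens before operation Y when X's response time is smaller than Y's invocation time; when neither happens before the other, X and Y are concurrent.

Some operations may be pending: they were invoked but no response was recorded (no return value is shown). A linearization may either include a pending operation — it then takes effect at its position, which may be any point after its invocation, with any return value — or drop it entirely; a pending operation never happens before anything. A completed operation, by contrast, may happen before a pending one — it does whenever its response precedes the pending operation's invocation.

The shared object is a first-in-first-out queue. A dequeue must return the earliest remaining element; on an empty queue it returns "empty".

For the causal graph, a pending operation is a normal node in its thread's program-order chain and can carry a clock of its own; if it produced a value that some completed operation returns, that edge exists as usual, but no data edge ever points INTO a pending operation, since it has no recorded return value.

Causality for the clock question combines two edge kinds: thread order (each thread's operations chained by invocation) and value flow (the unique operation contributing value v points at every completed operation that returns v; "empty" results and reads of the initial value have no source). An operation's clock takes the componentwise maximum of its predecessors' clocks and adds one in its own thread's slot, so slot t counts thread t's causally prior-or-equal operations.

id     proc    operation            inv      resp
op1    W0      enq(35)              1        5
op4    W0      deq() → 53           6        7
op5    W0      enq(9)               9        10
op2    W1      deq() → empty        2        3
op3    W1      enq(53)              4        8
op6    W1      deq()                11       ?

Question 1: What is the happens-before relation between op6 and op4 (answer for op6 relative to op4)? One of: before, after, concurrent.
after

op6 spans [11,…), op4 spans [6,7]
resp(op4)=7 < inv(op6)=11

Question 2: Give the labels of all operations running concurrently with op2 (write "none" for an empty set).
op1

op2 runs from 2 to 3; window-overlapping ops are concurrent
op1 [1,5]: concurrent
op3 [4,8]: after
op4 [6,7]: after
op5 [9,10]: after
op6 [11,…): after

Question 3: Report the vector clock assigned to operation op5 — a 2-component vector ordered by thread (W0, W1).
(3, 2)

VC(op2, invoked at 2): no causal predecessors; +1 on W1 → (0, 1)
VC(op1, invoked at 1): no causal predecessors; +1 on W0 → (1, 0)
merge at op3 (invoked 4): VC(op2)=(0, 1), own-thread bump on W1 → (0, 2)
merge at op6 (invoked 11): VC(op3)=(0, 2), own-thread bump on W1 → (0, 3)
merge at op4 (invoked 6): VC(op1)=(1, 0), VC(op3)=(0, 2), own-thread bump on W0 → (2, 2)
merge at op5 (invoked 9): VC(op4)=(2, 2), own-thread bump on W0 → (3, 2)
target: VC(op5) = (3, 2)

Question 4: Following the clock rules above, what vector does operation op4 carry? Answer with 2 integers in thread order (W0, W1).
(2, 2)

op2, invoked 2, has no incoming edges; only W1's bump applies → (0, 1)
op1, invoked 1, has no incoming edges; only W0's bump applies → (1, 0)
from VC(op2)=(0, 1), op3 (invoked 4) maxes components and bumps W1 → (0, 2)
from VC(op3)=(0, 2), op6 (invoked 11) maxes components and bumps W1 → (0, 3)
from VC(op1)=(1, 0), VC(op3)=(0, 2), op4 (invoked 6) maxes components and bumps W0 → (2, 2)
from VC(op4)=(2, 2), op5 (invoked 9) maxes components and bumps W0 → (3, 2)
target: VC(op4) = (2, 2)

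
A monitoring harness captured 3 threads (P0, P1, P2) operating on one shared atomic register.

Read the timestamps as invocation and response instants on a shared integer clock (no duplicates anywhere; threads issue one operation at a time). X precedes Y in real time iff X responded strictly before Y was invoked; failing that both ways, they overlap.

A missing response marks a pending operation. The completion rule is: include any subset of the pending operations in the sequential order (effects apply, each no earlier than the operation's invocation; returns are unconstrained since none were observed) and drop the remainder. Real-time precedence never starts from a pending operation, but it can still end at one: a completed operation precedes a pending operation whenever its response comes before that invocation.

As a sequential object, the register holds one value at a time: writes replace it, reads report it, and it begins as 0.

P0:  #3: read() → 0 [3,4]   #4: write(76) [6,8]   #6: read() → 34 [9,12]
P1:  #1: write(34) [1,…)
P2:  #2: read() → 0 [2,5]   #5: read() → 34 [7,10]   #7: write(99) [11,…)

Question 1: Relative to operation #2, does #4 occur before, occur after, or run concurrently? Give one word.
#4 spans [6,8], #2 spans [2,5]
resp(#2)=5 < inv(#4)=6

after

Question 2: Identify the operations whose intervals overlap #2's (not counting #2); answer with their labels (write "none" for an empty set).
#2 spans [2,5]; an op avoiding the whole window 2..5 is ordered, any other is concurrent
#1 [1,…): concurrent
#3 [3,4]: concurrent
#4 [6,8]: after
#5 [7,10]: after
#6 [9,12]: after
#7 [11,…): after

#1, #3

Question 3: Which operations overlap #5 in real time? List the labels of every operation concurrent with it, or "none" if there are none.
#5 spans [7,10]: anything still running between times 7 and 10 counts as concurrent
#1 [1,…): concurrent
#2 [2,5]: before
#3 [3,4]: before
#4 [6,8]: concurrent
#6 [9,12]: concurrent
#7 [11,…): after

#1, #4, #6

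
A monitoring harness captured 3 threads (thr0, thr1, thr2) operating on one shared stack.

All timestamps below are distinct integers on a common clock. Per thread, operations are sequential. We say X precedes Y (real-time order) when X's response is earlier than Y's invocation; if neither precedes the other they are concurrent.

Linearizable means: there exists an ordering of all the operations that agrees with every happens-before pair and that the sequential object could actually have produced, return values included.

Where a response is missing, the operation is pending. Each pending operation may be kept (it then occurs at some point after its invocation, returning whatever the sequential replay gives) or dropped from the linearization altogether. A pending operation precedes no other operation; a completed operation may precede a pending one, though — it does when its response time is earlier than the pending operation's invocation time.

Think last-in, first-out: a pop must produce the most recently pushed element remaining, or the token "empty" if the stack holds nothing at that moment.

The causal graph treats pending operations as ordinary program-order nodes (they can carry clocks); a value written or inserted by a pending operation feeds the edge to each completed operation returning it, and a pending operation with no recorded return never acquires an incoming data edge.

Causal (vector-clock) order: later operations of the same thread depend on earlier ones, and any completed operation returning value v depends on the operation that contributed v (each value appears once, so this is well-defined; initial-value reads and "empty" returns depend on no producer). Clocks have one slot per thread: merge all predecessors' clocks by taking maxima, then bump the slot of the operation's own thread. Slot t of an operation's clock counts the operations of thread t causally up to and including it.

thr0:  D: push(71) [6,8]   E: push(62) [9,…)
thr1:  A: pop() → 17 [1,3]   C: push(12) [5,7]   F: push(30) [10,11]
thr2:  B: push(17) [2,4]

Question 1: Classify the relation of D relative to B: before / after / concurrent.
Answer: after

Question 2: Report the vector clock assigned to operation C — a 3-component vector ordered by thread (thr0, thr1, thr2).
Answer: (0, 2, 1)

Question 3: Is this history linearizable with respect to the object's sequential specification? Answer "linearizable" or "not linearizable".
one valid linearization: B, A, C, D, E, F
step 1: B push(17) — stack <17>
step 2: A pop() → 17 — stack <>
step 3: C push(12) — stack <12>
step 4: D push(71) — stack <12,71>
step 5: E push(62) (pending, included) — stack <12,71,62>
step 6: F push(30) — stack <12,71,62,30>

linearizable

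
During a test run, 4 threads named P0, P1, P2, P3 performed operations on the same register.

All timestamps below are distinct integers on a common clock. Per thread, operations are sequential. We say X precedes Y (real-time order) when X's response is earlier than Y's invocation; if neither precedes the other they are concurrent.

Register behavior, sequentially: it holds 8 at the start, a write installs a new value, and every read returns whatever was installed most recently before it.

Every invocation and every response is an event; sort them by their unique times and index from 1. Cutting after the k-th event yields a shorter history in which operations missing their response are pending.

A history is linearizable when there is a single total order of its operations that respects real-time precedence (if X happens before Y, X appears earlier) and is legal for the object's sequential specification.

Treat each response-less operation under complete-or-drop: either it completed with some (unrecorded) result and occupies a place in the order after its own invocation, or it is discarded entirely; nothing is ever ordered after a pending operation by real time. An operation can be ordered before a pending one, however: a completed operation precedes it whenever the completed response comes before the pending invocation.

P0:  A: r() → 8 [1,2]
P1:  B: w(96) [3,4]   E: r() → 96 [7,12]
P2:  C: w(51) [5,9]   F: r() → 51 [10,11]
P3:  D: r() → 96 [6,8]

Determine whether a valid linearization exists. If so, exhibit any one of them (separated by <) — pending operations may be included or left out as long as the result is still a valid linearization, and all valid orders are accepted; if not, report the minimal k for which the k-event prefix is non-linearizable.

step 1: A r() → 8 — value 8
step 2: B w(96) — value 96
step 3: D r() → 96 — value 96
step 4: E r() → 96 — value 96
step 5: C w(51) — value 51
step 6: F r() → 51 — value 51

linearizable — witness: A < B < D < E < C < F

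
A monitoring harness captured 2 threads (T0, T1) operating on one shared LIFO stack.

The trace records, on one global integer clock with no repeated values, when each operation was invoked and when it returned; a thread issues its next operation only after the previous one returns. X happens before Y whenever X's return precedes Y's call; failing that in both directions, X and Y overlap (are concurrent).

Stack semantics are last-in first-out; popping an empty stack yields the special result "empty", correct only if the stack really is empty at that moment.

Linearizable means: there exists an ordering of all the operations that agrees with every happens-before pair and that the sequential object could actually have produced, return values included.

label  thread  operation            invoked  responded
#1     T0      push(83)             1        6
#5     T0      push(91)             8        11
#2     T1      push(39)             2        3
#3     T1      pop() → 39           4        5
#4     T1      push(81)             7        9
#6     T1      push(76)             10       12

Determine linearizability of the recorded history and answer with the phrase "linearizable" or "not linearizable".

one valid linearization: #1, #2, #3, #4, #5, #6
step 1: #1 push(83) — stack <83>
step 2: #2 push(39) — stack <83,39>
step 3: #3 pop() → 39 — stack <83>
step 4: #4 push(81) — stack <83,81>
step 5: #5 push(91) — stack <83,81,91>
step 6: #6 push(76) — stack <83,81,91,76>

linearizable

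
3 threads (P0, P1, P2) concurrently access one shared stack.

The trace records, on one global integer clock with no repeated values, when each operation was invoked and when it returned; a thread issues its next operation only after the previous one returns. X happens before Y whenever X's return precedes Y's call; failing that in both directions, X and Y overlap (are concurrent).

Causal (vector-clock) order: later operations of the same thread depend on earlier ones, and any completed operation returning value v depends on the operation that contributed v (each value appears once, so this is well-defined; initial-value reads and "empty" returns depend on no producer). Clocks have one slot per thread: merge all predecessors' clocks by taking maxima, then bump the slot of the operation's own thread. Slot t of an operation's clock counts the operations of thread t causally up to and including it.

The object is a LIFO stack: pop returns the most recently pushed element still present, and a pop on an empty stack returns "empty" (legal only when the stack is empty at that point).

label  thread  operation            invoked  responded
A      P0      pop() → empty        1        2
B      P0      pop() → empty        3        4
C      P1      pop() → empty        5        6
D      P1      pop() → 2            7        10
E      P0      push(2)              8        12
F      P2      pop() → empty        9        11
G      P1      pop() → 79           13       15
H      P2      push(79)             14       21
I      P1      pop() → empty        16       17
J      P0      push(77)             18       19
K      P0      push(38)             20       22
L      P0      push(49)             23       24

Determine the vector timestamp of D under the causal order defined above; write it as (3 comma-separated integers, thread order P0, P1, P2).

VC(F, invoked at 9): no causal predecessors; +1 on P2 → (0, 0, 1)
VC(C, invoked at 5): no causal predecessors; +1 on P1 → (0, 1, 0)
VC(A, invoked at 1): no causal predecessors; +1 on P0 → (1, 0, 0)
VC(H, invoked at 14): max of VC(F)=(0, 0, 1), then +1 on thread P2 → (0, 0, 2)
VC(B, invoked at 3): max of VC(A)=(1, 0, 0), then +1 on thread P0 → (2, 0, 0)
VC(E, invoked at 8): max of VC(B)=(2, 0, 0), then +1 on thread P0 → (3, 0, 0)
VC(J, invoked at 18): max of VC(E)=(3, 0, 0), then +1 on thread P0 → (4, 0, 0)
VC(D, invoked at 7): max of VC(C)=(0, 1, 0), VC(E)=(3, 0, 0), then +1 on thread P1 → (3, 2, 0)
VC(K, invoked at 20): max of VC(J)=(4, 0, 0), then +1 on thread P0 → (5, 0, 0)
VC(L, invoked at 23): max of VC(K)=(5, 0, 0), then +1 on thread P0 → (6, 0, 0)
VC(G, invoked at 13): max of VC(D)=(3, 2, 0), VC(H)=(0, 0, 2), then +1 on thread P1 → (3, 3, 2)
VC(I, invoked at 16): max of VC(G)=(3, 3, 2), then +1 on thread P1 → (3, 4, 2)
target: VC(D) = (3, 2, 0)

(3, 2, 0)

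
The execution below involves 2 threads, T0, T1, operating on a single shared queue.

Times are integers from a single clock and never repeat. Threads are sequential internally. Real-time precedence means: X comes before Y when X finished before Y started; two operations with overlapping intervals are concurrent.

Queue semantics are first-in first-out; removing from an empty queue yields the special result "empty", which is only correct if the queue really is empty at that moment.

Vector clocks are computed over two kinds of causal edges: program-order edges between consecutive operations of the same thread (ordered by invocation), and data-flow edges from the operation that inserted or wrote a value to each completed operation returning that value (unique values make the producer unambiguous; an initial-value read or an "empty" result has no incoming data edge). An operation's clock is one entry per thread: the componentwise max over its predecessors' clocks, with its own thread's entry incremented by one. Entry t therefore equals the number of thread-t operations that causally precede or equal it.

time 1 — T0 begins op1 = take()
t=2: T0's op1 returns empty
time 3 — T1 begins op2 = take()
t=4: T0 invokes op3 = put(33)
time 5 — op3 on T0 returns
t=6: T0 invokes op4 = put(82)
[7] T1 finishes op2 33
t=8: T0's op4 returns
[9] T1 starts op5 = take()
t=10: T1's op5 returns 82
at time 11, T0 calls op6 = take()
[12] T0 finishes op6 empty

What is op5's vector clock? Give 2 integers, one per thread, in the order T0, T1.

invoked at 1, op1 has no predecessors; its own T0 bump gives (1, 0)
VC(op3, invoked at 4): max of VC(op1)=(1, 0), then +1 on thread T0 → (2, 0)
VC(op2, invoked at 3): max of VC(op3)=(2, 0), then +1 on thread T1 → (2, 1)
VC(op4, invoked at 6): max of VC(op3)=(2, 0), then +1 on thread T0 → (3, 0)
VC(op6, invoked at 11): max of VC(op4)=(3, 0), then +1 on thread T0 → (4, 0)
VC(op5, invoked at 9): max of VC(op2)=(2, 1), VC(op4)=(3, 0), then +1 on thread T1 → (3, 2)
target: VC(op5) = (3, 2)

(3, 2)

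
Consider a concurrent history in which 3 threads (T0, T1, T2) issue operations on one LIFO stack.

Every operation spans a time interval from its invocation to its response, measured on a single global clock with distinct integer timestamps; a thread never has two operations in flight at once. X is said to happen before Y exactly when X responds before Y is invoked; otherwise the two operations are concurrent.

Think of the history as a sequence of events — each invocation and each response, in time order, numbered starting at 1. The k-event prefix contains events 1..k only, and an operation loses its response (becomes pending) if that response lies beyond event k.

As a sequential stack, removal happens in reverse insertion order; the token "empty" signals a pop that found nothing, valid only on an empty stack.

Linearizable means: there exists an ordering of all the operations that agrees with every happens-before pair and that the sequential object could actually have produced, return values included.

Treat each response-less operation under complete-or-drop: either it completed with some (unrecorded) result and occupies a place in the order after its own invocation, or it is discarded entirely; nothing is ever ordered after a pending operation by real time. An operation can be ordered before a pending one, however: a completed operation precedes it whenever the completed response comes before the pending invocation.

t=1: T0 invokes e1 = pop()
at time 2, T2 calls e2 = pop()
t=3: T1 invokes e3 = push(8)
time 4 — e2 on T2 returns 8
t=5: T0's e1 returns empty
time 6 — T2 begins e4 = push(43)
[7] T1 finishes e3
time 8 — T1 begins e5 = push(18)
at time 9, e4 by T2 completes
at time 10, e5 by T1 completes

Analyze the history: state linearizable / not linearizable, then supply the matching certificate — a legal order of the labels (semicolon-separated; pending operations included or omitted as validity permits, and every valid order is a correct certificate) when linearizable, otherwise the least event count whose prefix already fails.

1. e1 pop() → empty, leaving stack <>
2. e3 push(8), leaving stack <8>
3. e2 pop() → 8, leaving stack <>
4. e4 push(43), leaving stack <43>
5. e5 push(18), leaving stack <43,18>

linearizable — witness: e1; e3; e2; e4; e5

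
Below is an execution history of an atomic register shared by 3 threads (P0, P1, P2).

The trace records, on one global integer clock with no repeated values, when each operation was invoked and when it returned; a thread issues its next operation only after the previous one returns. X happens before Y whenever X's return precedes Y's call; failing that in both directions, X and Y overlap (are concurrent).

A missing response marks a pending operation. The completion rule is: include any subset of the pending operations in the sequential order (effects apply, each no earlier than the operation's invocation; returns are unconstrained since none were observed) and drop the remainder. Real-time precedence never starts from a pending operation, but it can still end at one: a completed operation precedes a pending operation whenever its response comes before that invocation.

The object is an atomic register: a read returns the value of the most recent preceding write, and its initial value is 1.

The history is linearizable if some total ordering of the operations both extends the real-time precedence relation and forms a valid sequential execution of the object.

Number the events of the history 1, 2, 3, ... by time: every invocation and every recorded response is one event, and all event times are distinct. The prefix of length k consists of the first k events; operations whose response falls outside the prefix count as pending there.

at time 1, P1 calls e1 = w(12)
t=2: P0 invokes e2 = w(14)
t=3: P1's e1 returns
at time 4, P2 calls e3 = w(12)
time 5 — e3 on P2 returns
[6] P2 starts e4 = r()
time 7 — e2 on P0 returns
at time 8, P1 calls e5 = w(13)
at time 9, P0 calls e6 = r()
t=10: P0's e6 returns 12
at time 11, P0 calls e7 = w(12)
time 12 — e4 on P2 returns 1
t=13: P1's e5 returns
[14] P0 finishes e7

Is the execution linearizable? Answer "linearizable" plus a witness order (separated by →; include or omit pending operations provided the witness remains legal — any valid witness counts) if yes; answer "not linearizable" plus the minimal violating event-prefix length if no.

not linearizable — minimal violating prefix: 12 events

through event 11 a valid linearization exists; event 12 (e4 responding at time 12) ends that
the 5 completed operations admit 7 real-time orders; each fails the atomic register replay
no completion choice of the 2 pending operations (e5, e7) rescues it — every subset was tried
one such order, e1, e2, e3, e4, e6 (pending dropped), breaks at step 4 where e4 r() → 1 is illegal
one such order, e1, e2, e3, e6, e4 (pending dropped), breaks at step 5 where e4 r() → 1 is illegal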